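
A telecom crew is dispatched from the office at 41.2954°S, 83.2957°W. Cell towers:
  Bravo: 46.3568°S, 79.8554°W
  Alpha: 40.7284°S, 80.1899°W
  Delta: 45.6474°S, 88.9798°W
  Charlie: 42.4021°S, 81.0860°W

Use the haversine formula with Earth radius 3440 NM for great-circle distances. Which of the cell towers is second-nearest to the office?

Alpha

Distances from the office (41.2954°S, 83.2957°W):
Charlie: 119.1 NM
Alpha: 144.8 NM
Bravo: 338.4 NM
Delta: 359.8 NM
The second-nearest is Alpha at 144.8 NM.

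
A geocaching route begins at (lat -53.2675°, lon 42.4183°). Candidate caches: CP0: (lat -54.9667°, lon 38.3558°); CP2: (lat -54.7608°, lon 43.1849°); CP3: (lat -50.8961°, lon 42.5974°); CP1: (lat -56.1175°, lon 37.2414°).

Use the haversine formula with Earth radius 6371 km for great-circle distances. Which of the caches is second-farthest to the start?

Distances from the start ((lat -53.2675°, lon 42.4183°)):
CP1: 459.2 km
CP0: 325.2 km
CP3: 264.0 km
CP2: 173.4 km
The second-farthest is CP0 at 325.2 km.

CP0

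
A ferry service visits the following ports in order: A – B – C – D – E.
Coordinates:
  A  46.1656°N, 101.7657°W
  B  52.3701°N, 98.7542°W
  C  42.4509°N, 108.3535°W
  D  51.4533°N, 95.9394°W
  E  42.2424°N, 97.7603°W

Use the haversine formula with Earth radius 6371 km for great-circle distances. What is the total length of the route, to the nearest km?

4444 km

Leg distances:
A→B: 723.5 km  (cumulative 723.5 km)
B→C: 1315.9 km  (cumulative 2039.5 km)
C→D: 1371.1 km  (cumulative 3410.6 km)
D→E: 1033.4 km  (cumulative 4444.0 km)
Total route length ≈ 4444 km.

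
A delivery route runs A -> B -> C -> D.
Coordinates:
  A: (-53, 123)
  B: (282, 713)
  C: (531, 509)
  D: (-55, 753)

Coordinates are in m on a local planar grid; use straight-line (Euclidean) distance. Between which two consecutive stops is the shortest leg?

B–C

Leg distances:
A→B: 678.5 m
B→C: 321.9 m
C→D: 634.8 m
The shortest leg is B–C at 321.9 m.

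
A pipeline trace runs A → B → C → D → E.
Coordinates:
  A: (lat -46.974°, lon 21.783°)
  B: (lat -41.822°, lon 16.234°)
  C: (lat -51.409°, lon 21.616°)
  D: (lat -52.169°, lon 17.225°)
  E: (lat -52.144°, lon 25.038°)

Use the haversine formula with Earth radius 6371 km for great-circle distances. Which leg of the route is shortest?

C–D

Leg distances:
A→B: 722.5 km
B→C: 1141.8 km
C→D: 313.6 km
D→E: 532.7 km
The shortest leg is C–D at 313.6 km.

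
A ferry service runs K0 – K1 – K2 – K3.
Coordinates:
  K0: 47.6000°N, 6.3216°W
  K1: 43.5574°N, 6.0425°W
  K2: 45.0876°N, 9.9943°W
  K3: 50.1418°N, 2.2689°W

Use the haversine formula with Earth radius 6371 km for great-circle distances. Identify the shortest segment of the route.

Leg distances:
K0→K1: 450.0 km
K1→K2: 357.4 km
K2→K3: 806.2 km
The shortest leg is K1–K2 at 357.4 km.

K1–K2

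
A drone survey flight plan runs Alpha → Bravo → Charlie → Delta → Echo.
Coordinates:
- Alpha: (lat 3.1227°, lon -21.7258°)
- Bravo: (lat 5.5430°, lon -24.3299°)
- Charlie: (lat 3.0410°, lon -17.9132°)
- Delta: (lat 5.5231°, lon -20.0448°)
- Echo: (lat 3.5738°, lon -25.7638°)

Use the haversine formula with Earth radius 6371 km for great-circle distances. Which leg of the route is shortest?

Leg distances:
Alpha→Bravo: 394.7 km
Bravo→Charlie: 763.9 km
Charlie→Delta: 363.4 km
Delta→Echo: 669.9 km
The shortest leg is Charlie–Delta at 363.4 km.

Charlie–Delta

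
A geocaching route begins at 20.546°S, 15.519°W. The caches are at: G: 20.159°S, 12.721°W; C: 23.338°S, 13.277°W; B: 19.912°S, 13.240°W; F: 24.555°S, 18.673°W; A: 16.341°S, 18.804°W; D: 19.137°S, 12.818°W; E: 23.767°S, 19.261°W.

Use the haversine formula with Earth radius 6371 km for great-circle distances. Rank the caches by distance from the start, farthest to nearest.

Distance from the start at 20.546°S, 15.519°W to each:
A 16.341°S, 18.804°W: 581.9 km
F 24.555°S, 18.673°W: 551.0 km
E 23.767°S, 19.261°W: 526.0 km
C 23.338°S, 13.277°W: 387.1 km
D 19.137°S, 12.818°W: 323.0 km
G 20.159°S, 12.721°W: 294.9 km
B 19.912°S, 13.240°W: 248.0 km

A, F, E, C, D, G, B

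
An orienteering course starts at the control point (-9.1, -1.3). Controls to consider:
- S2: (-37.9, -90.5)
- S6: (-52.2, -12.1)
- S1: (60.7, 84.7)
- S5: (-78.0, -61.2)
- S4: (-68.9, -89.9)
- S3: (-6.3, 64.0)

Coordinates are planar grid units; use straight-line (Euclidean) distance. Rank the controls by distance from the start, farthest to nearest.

S1, S4, S2, S5, S3, S6

Computing each straight-line distance from (-9.1, -1.3):
S1 (60.7, 84.7): 110.8
S4 (-68.9, -89.9): 106.9
S2 (-37.9, -90.5): 93.7
S5 (-78.0, -61.2): 91.3
S3 (-6.3, 64.0): 65.4
S6 (-52.2, -12.1): 44.4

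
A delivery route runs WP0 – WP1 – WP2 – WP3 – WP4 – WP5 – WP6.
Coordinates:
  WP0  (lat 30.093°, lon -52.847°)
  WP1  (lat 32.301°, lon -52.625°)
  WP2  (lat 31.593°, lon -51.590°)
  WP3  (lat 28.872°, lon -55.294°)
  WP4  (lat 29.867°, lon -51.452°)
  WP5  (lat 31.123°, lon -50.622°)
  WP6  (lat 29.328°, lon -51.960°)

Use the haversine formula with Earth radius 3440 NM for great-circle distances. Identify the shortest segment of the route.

WP1–WP2

Leg distances:
WP0→WP1: 133.1 NM
WP1→WP2: 67.7 NM
WP2→WP3: 252.2 NM
WP3→WP4: 209.7 NM
WP4→WP5: 86.8 NM
WP5→WP6: 128.2 NM
The shortest leg is WP1–WP2 at 67.7 NM.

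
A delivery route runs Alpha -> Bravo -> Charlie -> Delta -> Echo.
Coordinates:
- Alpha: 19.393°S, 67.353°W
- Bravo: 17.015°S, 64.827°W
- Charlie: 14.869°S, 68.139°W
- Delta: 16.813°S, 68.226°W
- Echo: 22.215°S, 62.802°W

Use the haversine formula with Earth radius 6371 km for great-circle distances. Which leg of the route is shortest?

Charlie–Delta

Leg distances:
Alpha→Bravo: 375.6 km
Bravo→Charlie: 427.0 km
Charlie→Delta: 216.4 km
Delta→Echo: 826.8 km
The shortest leg is Charlie–Delta at 216.4 km.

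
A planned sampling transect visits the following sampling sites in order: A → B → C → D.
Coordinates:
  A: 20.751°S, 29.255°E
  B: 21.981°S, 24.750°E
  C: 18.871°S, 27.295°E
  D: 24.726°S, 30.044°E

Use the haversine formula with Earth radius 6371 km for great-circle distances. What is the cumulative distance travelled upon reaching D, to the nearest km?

1632 km

Leg distances:
A→B: 486.1 km  (cumulative 486.1 km)
B→C: 435.8 km  (cumulative 921.9 km)
C→D: 710.1 km  (cumulative 1632.0 km)
Cumulative distance at D ≈ 1632 km.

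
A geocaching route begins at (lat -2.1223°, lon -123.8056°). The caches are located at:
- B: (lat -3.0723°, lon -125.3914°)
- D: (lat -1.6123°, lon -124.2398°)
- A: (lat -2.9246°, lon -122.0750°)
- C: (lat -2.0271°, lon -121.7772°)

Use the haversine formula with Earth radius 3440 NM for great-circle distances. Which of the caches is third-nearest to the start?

A

Distances from the start ((lat -2.1223°, lon -123.8056°)):
D: 40.2 NM
B: 110.9 NM
A: 114.4 NM
C: 121.8 NM
The third-nearest is A at 114.4 NM.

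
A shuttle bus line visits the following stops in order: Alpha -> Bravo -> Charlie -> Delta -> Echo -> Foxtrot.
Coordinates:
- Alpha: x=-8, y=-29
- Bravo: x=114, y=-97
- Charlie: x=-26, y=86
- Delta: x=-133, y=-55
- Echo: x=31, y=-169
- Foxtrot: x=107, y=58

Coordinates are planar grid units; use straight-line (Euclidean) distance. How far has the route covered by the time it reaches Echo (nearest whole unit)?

747

Leg distances:
Alpha→Bravo: 139.7  (cumulative 139.7)
Bravo→Charlie: 230.4  (cumulative 370.1)
Charlie→Delta: 177.0  (cumulative 547.1)
Delta→Echo: 199.7  (cumulative 746.8)
Cumulative distance at Echo ≈ 747.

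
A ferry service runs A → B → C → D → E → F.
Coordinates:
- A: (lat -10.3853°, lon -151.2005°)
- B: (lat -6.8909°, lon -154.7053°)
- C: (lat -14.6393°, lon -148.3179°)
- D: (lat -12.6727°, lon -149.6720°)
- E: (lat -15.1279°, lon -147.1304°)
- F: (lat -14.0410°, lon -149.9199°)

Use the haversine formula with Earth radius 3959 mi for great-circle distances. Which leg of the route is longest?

Leg distances:
A→B: 340.0 mi
B→C: 688.7 mi
C→D: 163.5 mi
D→E: 240.5 mi
E→F: 201.1 mi
The longest leg is B–C at 688.7 mi.

B–C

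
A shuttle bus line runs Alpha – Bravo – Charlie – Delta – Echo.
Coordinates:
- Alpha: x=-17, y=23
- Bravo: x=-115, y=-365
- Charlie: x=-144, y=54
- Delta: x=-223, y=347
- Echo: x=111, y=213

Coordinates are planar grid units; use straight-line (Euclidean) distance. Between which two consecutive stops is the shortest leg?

Charlie–Delta

Leg distances:
Alpha→Bravo: 400.2
Bravo→Charlie: 420.0
Charlie→Delta: 303.5
Delta→Echo: 359.9
The shortest leg is Charlie–Delta at 303.5.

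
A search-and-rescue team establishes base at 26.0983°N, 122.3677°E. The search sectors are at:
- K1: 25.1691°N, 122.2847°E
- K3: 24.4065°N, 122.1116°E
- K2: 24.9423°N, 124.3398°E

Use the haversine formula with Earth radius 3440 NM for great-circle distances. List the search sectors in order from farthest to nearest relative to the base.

K2, K3, K1

Distances from the base:
K2 24.9423°N, 124.3398°E: 127.4 NM
K3 24.4065°N, 122.1116°E: 102.5 NM
K1 25.1691°N, 122.2847°E: 56.0 NM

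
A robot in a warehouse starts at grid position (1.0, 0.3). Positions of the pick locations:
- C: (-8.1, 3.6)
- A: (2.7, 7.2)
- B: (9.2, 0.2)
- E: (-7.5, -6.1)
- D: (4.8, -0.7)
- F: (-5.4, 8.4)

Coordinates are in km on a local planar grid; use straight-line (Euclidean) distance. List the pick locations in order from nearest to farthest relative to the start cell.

Computing each straight-line distance from (1.0, 0.3):
D (4.8, -0.7): 3.9 km
A (2.7, 7.2): 7.1 km
B (9.2, 0.2): 8.2 km
C (-8.1, 3.6): 9.7 km
F (-5.4, 8.4): 10.3 km
E (-7.5, -6.1): 10.6 km

D, A, B, C, F, E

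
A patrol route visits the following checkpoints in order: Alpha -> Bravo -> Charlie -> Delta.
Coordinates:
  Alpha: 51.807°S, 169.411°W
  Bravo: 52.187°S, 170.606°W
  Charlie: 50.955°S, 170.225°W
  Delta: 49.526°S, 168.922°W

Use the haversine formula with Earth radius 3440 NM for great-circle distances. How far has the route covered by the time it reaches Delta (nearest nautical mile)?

Leg distances:
Alpha→Bravo: 49.7 NM  (cumulative 49.7 NM)
Bravo→Charlie: 75.3 NM  (cumulative 125.0 NM)
Charlie→Delta: 99.3 NM  (cumulative 224.4 NM)
Cumulative distance at Delta ≈ 224 NM.

224 NM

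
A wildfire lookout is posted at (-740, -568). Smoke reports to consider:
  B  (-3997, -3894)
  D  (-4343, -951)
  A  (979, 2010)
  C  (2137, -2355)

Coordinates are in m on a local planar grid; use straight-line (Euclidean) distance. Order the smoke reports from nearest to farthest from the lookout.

Distances from the lookout:
A (979, 2010): 3098.6 m
C (2137, -2355): 3386.8 m
D (-4343, -951): 3623.3 m
B (-3997, -3894): 4655.1 m

A, C, D, B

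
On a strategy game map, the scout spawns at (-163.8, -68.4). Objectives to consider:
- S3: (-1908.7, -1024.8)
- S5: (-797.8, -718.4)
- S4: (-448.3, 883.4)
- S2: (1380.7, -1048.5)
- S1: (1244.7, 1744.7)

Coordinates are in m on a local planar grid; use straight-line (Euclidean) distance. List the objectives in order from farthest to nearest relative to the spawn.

Distances from the spawn:
S1 (1244.7, 1744.7): 2295.9 m
S3 (-1908.7, -1024.8): 1989.8 m
S2 (1380.7, -1048.5): 1829.2 m
S4 (-448.3, 883.4): 993.4 m
S5 (-797.8, -718.4): 908.0 m

S1, S3, S2, S4, S5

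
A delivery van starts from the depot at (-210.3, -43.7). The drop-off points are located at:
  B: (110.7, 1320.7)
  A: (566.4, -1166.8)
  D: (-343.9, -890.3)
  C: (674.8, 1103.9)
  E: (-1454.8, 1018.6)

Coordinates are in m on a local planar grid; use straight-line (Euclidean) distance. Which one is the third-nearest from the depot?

B

Distance to each, sorted:
D: 857.1 m
A: 1365.5 m
B: 1401.7 m
C: 1449.3 m
E: 1636.2 m
The third-nearest is B at 1401.7 m.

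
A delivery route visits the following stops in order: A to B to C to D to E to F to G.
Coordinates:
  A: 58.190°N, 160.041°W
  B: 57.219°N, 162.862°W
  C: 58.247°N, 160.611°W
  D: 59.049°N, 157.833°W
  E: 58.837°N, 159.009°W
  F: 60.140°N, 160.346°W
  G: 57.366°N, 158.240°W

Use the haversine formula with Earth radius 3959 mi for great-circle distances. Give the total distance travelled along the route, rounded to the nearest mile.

Leg distances:
A→B: 123.9 mi  (cumulative 123.9 mi)
B→C: 109.3 mi  (cumulative 233.1 mi)
C→D: 114.2 mi  (cumulative 347.3 mi)
D→E: 44.4 mi  (cumulative 391.7 mi)
E→F: 101.5 mi  (cumulative 493.3 mi)
F→G: 206.0 mi  (cumulative 699.2 mi)
Total route length ≈ 699 mi.

699 mi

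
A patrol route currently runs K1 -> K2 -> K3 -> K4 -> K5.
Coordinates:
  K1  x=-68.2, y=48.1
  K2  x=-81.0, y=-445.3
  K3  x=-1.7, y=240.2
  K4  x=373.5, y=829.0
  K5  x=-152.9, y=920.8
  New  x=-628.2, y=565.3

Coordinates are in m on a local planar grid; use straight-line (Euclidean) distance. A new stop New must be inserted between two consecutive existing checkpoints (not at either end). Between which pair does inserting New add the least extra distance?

between K3 and K4

Added distance for inserting New between each consecutive pair:
K1–K2: 1418.0 m
K2–K3: 1165.0 m
K3–K4: 1043.5 m
K4–K5: 1095.0 m
Smallest added distance is 1043.5 m, inserting between K3 and K4.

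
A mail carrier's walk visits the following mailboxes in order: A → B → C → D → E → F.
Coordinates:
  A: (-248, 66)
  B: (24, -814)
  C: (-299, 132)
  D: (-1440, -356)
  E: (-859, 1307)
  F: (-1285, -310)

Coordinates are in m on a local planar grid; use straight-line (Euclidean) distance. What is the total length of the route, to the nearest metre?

Leg distances:
A→B: 921.1 m  (cumulative 921.1 m)
B→C: 999.6 m  (cumulative 1920.7 m)
C→D: 1241.0 m  (cumulative 3161.7 m)
D→E: 1761.6 m  (cumulative 4923.2 m)
E→F: 1672.2 m  (cumulative 6595.4 m)
Total route length ≈ 6595 m.

6595 m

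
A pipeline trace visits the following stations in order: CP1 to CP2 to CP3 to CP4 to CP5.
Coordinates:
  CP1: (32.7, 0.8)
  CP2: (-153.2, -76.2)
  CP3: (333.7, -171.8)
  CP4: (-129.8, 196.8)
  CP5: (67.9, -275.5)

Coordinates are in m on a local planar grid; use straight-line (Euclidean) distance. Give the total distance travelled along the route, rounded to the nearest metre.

1802 m

Leg distances:
CP1→CP2: 201.2 m  (cumulative 201.2 m)
CP2→CP3: 496.2 m  (cumulative 697.4 m)
CP3→CP4: 592.2 m  (cumulative 1289.6 m)
CP4→CP5: 512.0 m  (cumulative 1801.6 m)
Total route length ≈ 1802 m.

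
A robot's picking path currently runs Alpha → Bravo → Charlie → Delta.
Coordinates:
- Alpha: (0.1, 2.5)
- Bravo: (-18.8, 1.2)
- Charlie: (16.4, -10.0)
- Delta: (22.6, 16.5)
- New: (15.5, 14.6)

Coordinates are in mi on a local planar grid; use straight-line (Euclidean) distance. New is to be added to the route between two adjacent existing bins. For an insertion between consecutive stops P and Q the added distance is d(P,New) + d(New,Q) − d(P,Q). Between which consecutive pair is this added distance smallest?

Added distance for inserting New between each consecutive pair:
Alpha–Bravo: 37.5 mi
Bravo–Charlie: 24.5 mi
Charlie–Delta: 4.8 mi
Smallest added distance is 4.8 mi, inserting between Charlie and Delta.

between Charlie and Delta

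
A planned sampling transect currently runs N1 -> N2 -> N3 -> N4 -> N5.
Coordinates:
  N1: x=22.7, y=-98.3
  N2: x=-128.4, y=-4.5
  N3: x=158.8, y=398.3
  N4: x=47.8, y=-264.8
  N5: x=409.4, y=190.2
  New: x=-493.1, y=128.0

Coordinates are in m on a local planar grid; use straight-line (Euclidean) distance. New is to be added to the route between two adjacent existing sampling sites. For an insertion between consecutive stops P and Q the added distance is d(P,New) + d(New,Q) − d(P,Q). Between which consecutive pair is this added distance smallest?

between N2 and N3

Added distance for inserting New between each consecutive pair:
N1–N2: 773.4 m
N2–N3: 599.0 m
N3–N4: 701.9 m
N4–N5: 991.9 m
Smallest added distance is 599.0 m, inserting between N2 and N3.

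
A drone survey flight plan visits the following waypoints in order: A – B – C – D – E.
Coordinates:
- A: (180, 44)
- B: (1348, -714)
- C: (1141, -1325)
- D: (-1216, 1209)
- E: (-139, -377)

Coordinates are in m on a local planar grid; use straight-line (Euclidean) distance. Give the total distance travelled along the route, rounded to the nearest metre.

Leg distances:
A→B: 1392.4 m  (cumulative 1392.4 m)
B→C: 645.1 m  (cumulative 2037.5 m)
C→D: 3460.7 m  (cumulative 5498.2 m)
D→E: 1917.1 m  (cumulative 7415.4 m)
Total route length ≈ 7415 m.

7415 m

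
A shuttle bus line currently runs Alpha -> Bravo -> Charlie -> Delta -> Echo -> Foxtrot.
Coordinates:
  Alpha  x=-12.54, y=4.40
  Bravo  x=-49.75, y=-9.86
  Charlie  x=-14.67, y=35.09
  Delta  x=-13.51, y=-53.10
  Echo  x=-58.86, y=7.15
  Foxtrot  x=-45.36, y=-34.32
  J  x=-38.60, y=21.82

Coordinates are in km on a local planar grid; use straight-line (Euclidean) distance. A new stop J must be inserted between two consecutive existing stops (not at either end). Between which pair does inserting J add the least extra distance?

Added distance for inserting J between each consecutive pair:
Alpha–Bravo: 25.1 km
Bravo–Charlie: 3.9 km
Charlie–Delta: 18.2 km
Delta–Echo: 28.6 km
Echo–Foxtrot: 37.9 km
Smallest added distance is 3.9 km, inserting between Bravo and Charlie.

between Bravo and Charlie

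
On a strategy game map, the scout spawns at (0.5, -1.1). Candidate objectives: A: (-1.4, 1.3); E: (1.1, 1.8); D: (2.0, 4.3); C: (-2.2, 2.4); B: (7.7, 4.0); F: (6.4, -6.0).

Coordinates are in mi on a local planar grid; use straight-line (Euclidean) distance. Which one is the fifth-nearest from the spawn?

Distance to each, sorted:
E: 3.0 mi
A: 3.1 mi
C: 4.4 mi
D: 5.6 mi
F: 7.7 mi
B: 8.8 mi
The fifth-nearest is F at 7.7 mi.

F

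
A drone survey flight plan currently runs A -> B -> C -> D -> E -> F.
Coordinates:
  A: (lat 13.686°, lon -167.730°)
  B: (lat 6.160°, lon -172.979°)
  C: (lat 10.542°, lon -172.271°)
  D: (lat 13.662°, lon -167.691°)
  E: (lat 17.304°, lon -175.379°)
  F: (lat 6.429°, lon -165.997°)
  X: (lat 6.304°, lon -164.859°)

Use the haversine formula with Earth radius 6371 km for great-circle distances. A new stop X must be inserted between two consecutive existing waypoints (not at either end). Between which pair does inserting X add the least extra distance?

between E and F

Added distance for inserting X between each consecutive pair:
A–B: 761.5 km
B–C: 1345.8 km
C–D: 1209.6 km
D–E: 1631.1 km
E–F: 219.1 km
Smallest added distance is 219.1 km, inserting between E and F.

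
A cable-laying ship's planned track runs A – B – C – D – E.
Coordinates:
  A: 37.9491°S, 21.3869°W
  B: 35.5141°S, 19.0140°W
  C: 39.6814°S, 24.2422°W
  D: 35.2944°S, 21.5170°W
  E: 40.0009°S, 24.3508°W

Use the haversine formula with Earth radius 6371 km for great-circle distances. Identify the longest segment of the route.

Leg distances:
A→B: 343.5 km
B→C: 653.1 km
C→D: 543.8 km
D→E: 579.7 km
The longest leg is B–C at 653.1 km.

B–C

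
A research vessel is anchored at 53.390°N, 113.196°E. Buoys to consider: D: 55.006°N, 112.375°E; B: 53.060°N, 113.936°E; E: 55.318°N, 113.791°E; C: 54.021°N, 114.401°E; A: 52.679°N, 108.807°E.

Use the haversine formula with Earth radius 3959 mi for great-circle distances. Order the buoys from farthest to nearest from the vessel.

A, E, D, C, B

Computing each great-circle distance from 53.390°N, 113.196°E:
A 52.679°N, 108.807°E: 188.8 mi
E 55.318°N, 113.791°E: 135.4 mi
D 55.006°N, 112.375°E: 116.5 mi
C 54.021°N, 114.401°E: 65.8 mi
B 53.060°N, 113.936°E: 38.2 mi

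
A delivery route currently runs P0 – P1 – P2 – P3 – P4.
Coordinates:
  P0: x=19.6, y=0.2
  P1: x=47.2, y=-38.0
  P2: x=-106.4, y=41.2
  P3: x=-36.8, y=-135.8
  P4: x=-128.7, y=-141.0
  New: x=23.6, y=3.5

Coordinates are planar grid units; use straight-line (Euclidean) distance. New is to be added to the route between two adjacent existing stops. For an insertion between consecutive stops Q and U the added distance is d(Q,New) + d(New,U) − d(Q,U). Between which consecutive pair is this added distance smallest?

between P0 and P1

Added distance for inserting New between each consecutive pair:
P0–P1: 5.8
P1–P2: 10.3
P2–P3: 97.0
P3–P4: 269.7
Smallest added distance is 5.8, inserting between P0 and P1.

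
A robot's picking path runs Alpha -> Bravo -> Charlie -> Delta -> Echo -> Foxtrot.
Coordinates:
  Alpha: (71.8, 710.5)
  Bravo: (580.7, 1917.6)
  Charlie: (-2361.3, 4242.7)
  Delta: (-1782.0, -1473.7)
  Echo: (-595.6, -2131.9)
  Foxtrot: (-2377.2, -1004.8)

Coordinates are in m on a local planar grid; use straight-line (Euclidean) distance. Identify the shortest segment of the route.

Leg distances:
Alpha→Bravo: 1310.0 m
Bravo→Charlie: 3749.9 m
Charlie→Delta: 5745.7 m
Delta→Echo: 1356.8 m
Echo→Foxtrot: 2108.2 m
The shortest leg is Alpha–Bravo at 1310.0 m.

Alpha–Bravo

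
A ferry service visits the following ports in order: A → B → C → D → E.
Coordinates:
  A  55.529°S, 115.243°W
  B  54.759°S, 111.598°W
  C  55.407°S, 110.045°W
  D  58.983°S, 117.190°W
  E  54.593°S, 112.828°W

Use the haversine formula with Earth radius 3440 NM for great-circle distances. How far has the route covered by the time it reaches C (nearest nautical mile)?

199 NM

Leg distances:
A→B: 133.3 NM  (cumulative 133.3 NM)
B→C: 66.0 NM  (cumulative 199.4 NM)
Cumulative distance at C ≈ 199 NM.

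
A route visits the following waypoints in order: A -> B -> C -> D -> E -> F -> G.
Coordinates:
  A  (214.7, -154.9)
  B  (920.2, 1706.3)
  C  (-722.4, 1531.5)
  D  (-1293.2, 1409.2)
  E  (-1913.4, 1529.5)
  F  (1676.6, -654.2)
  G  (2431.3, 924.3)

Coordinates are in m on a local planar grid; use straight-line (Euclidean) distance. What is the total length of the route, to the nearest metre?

Leg distances:
A→B: 1990.4 m  (cumulative 1990.4 m)
B→C: 1651.9 m  (cumulative 3642.3 m)
C→D: 583.8 m  (cumulative 4226.1 m)
D→E: 631.8 m  (cumulative 4857.8 m)
E→F: 4202.0 m  (cumulative 9059.8 m)
F→G: 1749.6 m  (cumulative 10809.4 m)
Total route length ≈ 10809 m.

10809 m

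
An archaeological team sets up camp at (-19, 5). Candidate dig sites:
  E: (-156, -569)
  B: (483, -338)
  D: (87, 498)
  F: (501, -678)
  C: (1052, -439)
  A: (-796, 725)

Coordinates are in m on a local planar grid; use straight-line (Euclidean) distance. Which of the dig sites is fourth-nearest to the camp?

Distances from the camp ((-19, 5)):
D: 504.3 m
E: 590.1 m
B: 608.0 m
F: 858.4 m
A: 1059.3 m
C: 1159.4 m
The fourth-nearest is F at 858.4 m.

F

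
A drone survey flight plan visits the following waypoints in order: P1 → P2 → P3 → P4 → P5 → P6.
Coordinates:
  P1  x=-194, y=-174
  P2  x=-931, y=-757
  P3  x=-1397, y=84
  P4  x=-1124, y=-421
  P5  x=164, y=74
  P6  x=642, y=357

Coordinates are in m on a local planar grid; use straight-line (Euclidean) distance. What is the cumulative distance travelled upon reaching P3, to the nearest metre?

1901 m

Leg distances:
P1→P2: 939.7 m  (cumulative 939.7 m)
P2→P3: 961.5 m  (cumulative 1901.2 m)
Cumulative distance at P3 ≈ 1901 m.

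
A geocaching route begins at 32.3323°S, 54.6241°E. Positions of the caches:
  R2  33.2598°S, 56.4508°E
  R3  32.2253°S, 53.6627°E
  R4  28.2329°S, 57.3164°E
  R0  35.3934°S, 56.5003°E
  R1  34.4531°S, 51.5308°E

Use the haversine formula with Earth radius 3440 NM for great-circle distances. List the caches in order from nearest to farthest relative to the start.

Distances from the start:
R3 32.2253°S, 53.6627°E: 49.2 NM
R2 33.2598°S, 56.4508°E: 107.7 NM
R1 34.4531°S, 51.5308°E: 200.6 NM
R0 35.3934°S, 56.5003°E: 206.2 NM
R4 28.2329°S, 57.3164°E: 282.9 NM

R3, R2, R1, R0, R4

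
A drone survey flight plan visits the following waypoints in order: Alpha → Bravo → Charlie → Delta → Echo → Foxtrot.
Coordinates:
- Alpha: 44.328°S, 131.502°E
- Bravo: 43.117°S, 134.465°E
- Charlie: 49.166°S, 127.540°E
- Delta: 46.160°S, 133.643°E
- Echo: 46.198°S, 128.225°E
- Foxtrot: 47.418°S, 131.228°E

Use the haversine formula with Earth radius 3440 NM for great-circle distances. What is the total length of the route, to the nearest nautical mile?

1285 NM

Leg distances:
Alpha→Bravo: 147.7 NM  (cumulative 147.7 NM)
Bravo→Charlie: 463.2 NM  (cumulative 610.8 NM)
Charlie→Delta: 305.6 NM  (cumulative 916.4 NM)
Delta→Echo: 225.2 NM  (cumulative 1141.6 NM)
Echo→Foxtrot: 143.5 NM  (cumulative 1285.1 NM)
Total route length ≈ 1285 NM.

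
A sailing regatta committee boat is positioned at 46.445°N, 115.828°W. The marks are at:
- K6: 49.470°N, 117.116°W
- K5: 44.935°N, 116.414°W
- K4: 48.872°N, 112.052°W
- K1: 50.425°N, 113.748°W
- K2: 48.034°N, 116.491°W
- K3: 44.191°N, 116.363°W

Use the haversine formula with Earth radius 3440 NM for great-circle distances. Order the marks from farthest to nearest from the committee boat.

Computing each great-circle distance from 46.445°N, 115.828°W:
K1 50.425°N, 113.748°W: 252.9 NM
K4 48.872°N, 112.052°W: 211.0 NM
K6 49.470°N, 117.116°W: 188.9 NM
K3 44.191°N, 116.363°W: 137.2 NM
K2 48.034°N, 116.491°W: 99.2 NM
K5 44.935°N, 116.414°W: 93.9 NM

K1, K4, K6, K3, K2, K5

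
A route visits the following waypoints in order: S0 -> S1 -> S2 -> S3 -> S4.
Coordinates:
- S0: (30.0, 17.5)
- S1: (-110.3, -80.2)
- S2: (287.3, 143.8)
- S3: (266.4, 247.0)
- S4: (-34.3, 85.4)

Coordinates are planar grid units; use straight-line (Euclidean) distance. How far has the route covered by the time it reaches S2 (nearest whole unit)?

Leg distances:
S0→S1: 171.0  (cumulative 171.0)
S1→S2: 456.4  (cumulative 627.3)
Cumulative distance at S2 ≈ 627.

627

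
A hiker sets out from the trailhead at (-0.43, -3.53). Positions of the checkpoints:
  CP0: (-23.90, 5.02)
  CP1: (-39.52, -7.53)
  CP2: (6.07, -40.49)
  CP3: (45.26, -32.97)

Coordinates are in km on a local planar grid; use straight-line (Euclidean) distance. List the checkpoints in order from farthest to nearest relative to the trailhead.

Computing each straight-line distance from (-0.43, -3.53):
CP3 (45.26, -32.97): 54.4 km
CP1 (-39.52, -7.53): 39.3 km
CP2 (6.07, -40.49): 37.5 km
CP0 (-23.90, 5.02): 25.0 km

CP3, CP1, CP2, CP0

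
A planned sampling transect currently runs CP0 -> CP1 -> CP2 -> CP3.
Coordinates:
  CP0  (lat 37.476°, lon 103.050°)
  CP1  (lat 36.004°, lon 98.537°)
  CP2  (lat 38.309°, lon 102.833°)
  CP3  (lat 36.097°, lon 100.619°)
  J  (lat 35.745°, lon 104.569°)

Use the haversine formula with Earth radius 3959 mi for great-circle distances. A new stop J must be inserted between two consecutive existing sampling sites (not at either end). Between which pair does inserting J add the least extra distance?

between CP0 and CP1

Added distance for inserting J between each consecutive pair:
CP0–CP1: 214.7 mi
CP1–CP2: 254.4 mi
CP2–CP3: 228.3 mi
Smallest added distance is 214.7 mi, inserting between CP0 and CP1.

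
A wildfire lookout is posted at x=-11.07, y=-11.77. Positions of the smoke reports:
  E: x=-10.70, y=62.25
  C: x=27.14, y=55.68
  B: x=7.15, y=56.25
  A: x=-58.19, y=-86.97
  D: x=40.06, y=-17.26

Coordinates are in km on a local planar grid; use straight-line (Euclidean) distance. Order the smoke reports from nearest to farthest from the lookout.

D, B, E, C, A

Distance from the lookout at x=-11.07, y=-11.77 to each:
D x=40.06, y=-17.26: 51.4 km
B x=7.15, y=56.25: 70.4 km
E x=-10.70, y=62.25: 74.0 km
C x=27.14, y=55.68: 77.5 km
A x=-58.19, y=-86.97: 88.7 km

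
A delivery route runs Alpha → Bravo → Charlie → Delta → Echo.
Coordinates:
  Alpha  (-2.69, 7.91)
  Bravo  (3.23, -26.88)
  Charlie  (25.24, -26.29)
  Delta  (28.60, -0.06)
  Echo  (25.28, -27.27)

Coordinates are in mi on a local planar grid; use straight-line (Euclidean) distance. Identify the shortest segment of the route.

Leg distances:
Alpha→Bravo: 35.3 mi
Bravo→Charlie: 22.0 mi
Charlie→Delta: 26.4 mi
Delta→Echo: 27.4 mi
The shortest leg is Bravo–Charlie at 22.0 mi.

Bravo–Charlie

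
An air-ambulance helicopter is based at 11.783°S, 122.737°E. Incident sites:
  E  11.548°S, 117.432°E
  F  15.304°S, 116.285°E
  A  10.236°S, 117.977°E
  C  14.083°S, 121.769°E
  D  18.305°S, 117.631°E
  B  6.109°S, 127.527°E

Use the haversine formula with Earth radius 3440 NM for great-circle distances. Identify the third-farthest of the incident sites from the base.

Distance to each, sorted:
D: 490.8 NM
B: 443.5 NM
F: 431.8 NM
E: 312.2 NM
A: 295.5 NM
C: 149.3 NM
The third-farthest is F at 431.8 NM.

F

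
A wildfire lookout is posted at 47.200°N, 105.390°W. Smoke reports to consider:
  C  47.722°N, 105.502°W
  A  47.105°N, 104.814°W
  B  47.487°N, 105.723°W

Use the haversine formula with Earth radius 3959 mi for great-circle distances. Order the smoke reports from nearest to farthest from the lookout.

Computing each great-circle distance from 47.200°N, 105.390°W:
B 47.487°N, 105.723°W: 25.2 mi
A 47.105°N, 104.814°W: 27.9 mi
C 47.722°N, 105.502°W: 36.4 mi

B, A, C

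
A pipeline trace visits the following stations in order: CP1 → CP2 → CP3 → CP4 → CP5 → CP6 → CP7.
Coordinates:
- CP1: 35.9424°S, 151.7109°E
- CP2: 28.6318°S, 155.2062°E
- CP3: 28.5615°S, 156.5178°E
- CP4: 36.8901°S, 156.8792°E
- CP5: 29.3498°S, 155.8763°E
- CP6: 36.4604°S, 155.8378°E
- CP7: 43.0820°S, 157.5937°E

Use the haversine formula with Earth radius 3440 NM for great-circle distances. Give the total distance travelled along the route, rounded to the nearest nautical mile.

2331 NM

Leg distances:
CP1→CP2: 473.3 NM  (cumulative 473.3 NM)
CP2→CP3: 69.3 NM  (cumulative 542.6 NM)
CP3→CP4: 500.4 NM  (cumulative 1043.0 NM)
CP4→CP5: 455.5 NM  (cumulative 1498.5 NM)
CP5→CP6: 426.9 NM  (cumulative 1925.4 NM)
CP6→CP7: 405.7 NM  (cumulative 2331.1 NM)
Total route length ≈ 2331 NM.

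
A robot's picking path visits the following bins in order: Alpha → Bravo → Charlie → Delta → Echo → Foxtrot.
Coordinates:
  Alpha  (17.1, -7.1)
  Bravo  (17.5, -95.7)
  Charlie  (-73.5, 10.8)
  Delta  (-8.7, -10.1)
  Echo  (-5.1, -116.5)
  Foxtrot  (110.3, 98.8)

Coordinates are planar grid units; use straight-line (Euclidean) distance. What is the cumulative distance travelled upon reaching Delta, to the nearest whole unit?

Leg distances:
Alpha→Bravo: 88.6  (cumulative 88.6)
Bravo→Charlie: 140.1  (cumulative 228.7)
Charlie→Delta: 68.1  (cumulative 296.8)
Cumulative distance at Delta ≈ 297.

297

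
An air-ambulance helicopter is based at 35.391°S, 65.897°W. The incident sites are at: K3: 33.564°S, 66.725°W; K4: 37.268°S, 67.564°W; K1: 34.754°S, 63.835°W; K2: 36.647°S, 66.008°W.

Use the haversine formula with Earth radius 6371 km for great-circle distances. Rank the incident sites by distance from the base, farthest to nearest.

Distance from the base at 35.391°S, 65.897°W to each:
K4 37.268°S, 67.564°W: 256.6 km
K3 33.564°S, 66.725°W: 216.9 km
K1 34.754°S, 63.835°W: 200.6 km
K2 36.647°S, 66.008°W: 140.0 km

K4, K3, K1, K2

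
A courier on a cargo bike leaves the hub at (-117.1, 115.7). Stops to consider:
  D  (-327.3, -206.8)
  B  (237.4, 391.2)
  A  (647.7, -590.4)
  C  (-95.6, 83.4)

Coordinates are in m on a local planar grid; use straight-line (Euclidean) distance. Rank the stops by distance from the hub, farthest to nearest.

Computing each straight-line distance from (-117.1, 115.7):
A (647.7, -590.4): 1040.9 m
B (237.4, 391.2): 449.0 m
D (-327.3, -206.8): 385.0 m
C (-95.6, 83.4): 38.8 m

A, B, D, C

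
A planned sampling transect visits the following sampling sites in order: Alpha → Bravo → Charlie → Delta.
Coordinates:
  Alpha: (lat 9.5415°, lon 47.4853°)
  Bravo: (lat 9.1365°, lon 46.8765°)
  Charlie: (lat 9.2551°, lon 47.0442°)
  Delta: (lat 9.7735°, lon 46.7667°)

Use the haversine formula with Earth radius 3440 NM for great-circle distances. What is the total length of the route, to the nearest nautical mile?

Leg distances:
Alpha→Bravo: 43.5 NM  (cumulative 43.5 NM)
Bravo→Charlie: 12.2 NM  (cumulative 55.7 NM)
Charlie→Delta: 35.2 NM  (cumulative 90.9 NM)
Total route length ≈ 91 NM.

91 NM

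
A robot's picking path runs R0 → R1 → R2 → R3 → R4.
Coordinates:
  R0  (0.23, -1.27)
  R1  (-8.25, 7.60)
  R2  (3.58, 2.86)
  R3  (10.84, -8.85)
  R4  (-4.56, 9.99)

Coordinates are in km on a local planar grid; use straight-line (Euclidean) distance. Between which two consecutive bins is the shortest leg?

R0–R1

Leg distances:
R0→R1: 12.3 km
R1→R2: 12.7 km
R2→R3: 13.8 km
R3→R4: 24.3 km
The shortest leg is R0–R1 at 12.3 km.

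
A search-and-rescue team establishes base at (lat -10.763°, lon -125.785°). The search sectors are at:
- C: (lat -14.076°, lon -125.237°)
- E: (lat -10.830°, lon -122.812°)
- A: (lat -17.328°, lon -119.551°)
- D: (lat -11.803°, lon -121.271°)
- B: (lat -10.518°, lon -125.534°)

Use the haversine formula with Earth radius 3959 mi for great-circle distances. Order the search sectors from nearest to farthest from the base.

Distance from the base at (lat -10.763°, lon -125.785°) to each:
B (lat -10.518°, lon -125.534°): 24.0 mi
E (lat -10.830°, lon -122.812°): 201.8 mi
C (lat -14.076°, lon -125.237°): 231.9 mi
D (lat -11.803°, lon -121.271°): 314.2 mi
A (lat -17.328°, lon -119.551°): 616.6 mi

B, E, C, D, A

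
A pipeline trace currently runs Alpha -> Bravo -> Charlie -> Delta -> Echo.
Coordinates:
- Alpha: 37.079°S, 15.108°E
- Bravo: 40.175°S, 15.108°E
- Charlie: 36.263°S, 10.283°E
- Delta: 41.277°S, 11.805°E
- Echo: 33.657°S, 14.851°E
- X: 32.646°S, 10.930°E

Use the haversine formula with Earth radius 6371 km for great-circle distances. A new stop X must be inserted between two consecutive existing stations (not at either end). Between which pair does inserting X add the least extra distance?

between Delta and Echo

Added distance for inserting X between each consecutive pair:
Alpha–Bravo: 1195.3 km
Bravo–Charlie: 717.6 km
Charlie–Delta: 796.5 km
Delta–Echo: 456.0 km
Smallest added distance is 456.0 km, inserting between Delta and Echo.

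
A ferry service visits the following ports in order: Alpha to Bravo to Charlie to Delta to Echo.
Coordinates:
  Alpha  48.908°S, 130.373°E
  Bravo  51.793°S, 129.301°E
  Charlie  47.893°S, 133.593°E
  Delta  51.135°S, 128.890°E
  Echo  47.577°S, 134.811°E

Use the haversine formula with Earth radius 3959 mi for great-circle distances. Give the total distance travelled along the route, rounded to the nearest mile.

1205 mi

Leg distances:
Alpha→Bravo: 204.9 mi  (cumulative 204.9 mi)
Bravo→Charlie: 330.3 mi  (cumulative 535.2 mi)
Charlie→Delta: 307.6 mi  (cumulative 842.8 mi)
Delta→Echo: 362.4 mi  (cumulative 1205.2 mi)
Total route length ≈ 1205 mi.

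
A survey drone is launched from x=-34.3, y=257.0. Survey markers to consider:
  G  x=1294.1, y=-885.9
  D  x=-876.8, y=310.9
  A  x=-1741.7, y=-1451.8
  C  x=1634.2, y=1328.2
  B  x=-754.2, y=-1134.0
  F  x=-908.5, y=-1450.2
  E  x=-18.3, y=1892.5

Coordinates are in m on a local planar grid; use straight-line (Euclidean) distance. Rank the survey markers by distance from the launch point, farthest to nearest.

Distance from the launch point at x=-34.3, y=257.0 to each:
A x=-1741.7, y=-1451.8: 2415.6 m
C x=1634.2, y=1328.2: 1982.8 m
F x=-908.5, y=-1450.2: 1918.0 m
G x=1294.1, y=-885.9: 1752.4 m
E x=-18.3, y=1892.5: 1635.6 m
B x=-754.2, y=-1134.0: 1566.2 m
D x=-876.8, y=310.9: 844.2 m

A, C, F, G, E, B, D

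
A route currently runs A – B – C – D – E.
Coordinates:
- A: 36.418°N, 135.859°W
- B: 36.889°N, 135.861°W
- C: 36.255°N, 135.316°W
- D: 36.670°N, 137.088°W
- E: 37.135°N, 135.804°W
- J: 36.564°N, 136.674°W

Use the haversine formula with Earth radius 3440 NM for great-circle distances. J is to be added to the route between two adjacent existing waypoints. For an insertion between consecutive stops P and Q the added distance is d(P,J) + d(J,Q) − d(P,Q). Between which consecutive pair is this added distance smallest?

between C and D

Added distance for inserting J between each consecutive pair:
A–B: 55.7 NM
B–C: 65.7 NM
C–D: 0.0 NM
D–E: 7.3 NM
Smallest added distance is 0.0 NM, inserting between C and D.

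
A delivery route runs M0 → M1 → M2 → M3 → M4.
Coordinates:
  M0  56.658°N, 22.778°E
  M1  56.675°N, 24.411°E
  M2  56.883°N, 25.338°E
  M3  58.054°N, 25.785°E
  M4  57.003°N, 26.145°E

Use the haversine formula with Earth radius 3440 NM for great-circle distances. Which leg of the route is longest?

M2–M3

Leg distances:
M0→M1: 53.9 NM
M1→M2: 33.0 NM
M2→M3: 71.8 NM
M3→M4: 64.2 NM
The longest leg is M2–M3 at 71.8 NM.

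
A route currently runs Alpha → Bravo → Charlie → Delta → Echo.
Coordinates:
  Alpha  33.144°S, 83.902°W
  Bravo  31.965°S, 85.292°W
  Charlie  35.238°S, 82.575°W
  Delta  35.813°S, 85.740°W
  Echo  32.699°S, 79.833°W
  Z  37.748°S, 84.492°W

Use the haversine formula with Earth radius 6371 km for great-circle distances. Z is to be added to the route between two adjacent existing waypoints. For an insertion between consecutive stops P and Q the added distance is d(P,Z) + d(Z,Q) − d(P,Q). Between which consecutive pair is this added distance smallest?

between Charlie and Delta

Added distance for inserting Z between each consecutive pair:
Alpha–Bravo: 977.1 km
Bravo–Charlie: 532.2 km
Charlie–Delta: 276.2 km
Delta–Echo: 301.3 km
Smallest added distance is 276.2 km, inserting between Charlie and Delta.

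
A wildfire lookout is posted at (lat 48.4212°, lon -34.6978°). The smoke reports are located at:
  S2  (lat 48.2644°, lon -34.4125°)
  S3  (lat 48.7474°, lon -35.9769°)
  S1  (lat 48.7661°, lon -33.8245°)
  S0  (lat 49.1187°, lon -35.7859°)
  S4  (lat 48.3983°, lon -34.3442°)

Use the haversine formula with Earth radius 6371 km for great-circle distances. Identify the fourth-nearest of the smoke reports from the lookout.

Distances from the lookout ((lat 48.4212°, lon -34.6978°)):
S4: 26.2 km
S2: 27.4 km
S1: 74.8 km
S3: 100.8 km
S0: 111.2 km
The fourth-nearest is S3 at 100.8 km.

S3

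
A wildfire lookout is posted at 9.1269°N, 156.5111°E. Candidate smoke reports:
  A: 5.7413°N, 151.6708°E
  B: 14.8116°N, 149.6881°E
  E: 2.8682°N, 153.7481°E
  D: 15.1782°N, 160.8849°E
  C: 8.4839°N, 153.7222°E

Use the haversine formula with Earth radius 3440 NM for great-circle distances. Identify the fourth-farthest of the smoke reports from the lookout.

A

Distance to each, sorted:
B: 526.2 NM
D: 444.8 NM
E: 410.4 NM
A: 352.6 NM
C: 169.9 NM
The fourth-farthest is A at 352.6 NM.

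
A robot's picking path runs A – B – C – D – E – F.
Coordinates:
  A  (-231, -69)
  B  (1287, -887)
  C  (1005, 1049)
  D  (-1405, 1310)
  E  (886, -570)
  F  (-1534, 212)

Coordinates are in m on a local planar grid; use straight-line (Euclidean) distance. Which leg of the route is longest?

Leg distances:
A→B: 1724.4 m
B→C: 1956.4 m
C→D: 2424.1 m
D→E: 2963.6 m
E→F: 2543.2 m
The longest leg is D–E at 2963.6 m.

D–E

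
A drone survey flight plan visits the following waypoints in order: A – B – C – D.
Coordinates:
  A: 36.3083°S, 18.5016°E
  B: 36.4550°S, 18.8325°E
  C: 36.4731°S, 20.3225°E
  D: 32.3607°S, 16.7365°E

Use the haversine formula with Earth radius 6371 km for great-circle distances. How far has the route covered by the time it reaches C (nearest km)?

167 km

Leg distances:
A→B: 33.8 km  (cumulative 33.8 km)
B→C: 133.3 km  (cumulative 167.1 km)
Cumulative distance at C ≈ 167 km.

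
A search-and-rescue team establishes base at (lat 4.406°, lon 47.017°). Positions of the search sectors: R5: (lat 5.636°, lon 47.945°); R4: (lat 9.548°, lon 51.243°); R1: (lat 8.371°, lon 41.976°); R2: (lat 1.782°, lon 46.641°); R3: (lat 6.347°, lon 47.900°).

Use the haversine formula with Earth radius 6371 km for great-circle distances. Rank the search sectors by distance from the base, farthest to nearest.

Computing each great-circle distance from (lat 4.406°, lon 47.017°):
R4 (lat 9.548°, lon 51.243°): 737.8 km
R1 (lat 8.371°, lon 41.976°): 710.3 km
R2 (lat 1.782°, lon 46.641°): 294.7 km
R3 (lat 6.347°, lon 47.900°): 236.9 km
R5 (lat 5.636°, lon 47.945°): 171.1 km

R4, R1, R2, R3, R5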